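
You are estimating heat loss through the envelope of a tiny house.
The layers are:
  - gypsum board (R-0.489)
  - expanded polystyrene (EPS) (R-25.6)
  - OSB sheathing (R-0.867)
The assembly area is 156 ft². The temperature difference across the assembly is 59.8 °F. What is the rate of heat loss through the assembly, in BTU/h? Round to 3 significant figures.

346 BTU/h

R_total = 0.489 + 25.6 + 0.867 = 26.96 ft²·°F·h/BTU
Q = A·ΔT/R = 156 × 59.8 / 26.96 = 346.1 BTU/h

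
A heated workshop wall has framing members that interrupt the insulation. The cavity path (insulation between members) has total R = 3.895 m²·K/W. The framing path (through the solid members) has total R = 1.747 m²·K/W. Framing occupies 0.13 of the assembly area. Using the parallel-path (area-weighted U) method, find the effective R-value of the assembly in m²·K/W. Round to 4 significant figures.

U_eff = 0.87/3.895 + 0.13/1.747 = 0.22336 + 0.074413 = 0.29778
R_eff = 1/U_eff = 3.3582 m²·K/W

3.358 m²·K/W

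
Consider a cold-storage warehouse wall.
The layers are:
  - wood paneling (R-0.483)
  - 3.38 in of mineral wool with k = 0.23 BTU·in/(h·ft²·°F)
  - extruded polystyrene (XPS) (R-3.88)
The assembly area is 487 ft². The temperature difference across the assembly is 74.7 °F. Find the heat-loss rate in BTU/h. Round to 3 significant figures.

3.38/0.23 = 14.7
R_total = 0.483 + 14.7 + 3.88 = 19.06 ft²·°F·h/BTU
Q = A·ΔT/R = 487 × 74.7 / 19.06 = 1909 BTU/h

1910 BTU/h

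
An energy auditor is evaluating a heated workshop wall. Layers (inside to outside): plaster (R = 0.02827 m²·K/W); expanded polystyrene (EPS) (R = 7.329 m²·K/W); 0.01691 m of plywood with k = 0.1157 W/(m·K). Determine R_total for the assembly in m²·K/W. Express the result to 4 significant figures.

7.503 m²·K/W

0.01691/0.1157 = 0.14615
R_total = 0.02827 + 7.329 + 0.14615 = 7.5034 m²·K/W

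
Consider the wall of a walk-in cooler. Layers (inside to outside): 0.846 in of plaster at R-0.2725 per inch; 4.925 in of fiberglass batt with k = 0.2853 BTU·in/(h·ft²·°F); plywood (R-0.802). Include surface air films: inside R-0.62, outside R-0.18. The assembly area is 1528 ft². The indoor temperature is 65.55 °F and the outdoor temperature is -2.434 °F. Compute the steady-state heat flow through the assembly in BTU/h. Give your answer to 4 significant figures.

5440 BTU/h

0.846 × 0.2725 = 0.23054
4.925/0.2853 = 17.263
R_total = 0.62 + 0.23054 + 17.263 + 0.802 + 0.18 = 19.095 ft²·°F·h/BTU
Q = A·ΔT/R = 1528 × (65.55 − (-2.434)) / 19.095 = 5440.1 BTU/h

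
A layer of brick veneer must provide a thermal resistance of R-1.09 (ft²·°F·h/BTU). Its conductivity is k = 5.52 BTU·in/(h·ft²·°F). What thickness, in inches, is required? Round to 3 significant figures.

6.02 in

L = R × k = 1.09 × 5.52 = 6.017 in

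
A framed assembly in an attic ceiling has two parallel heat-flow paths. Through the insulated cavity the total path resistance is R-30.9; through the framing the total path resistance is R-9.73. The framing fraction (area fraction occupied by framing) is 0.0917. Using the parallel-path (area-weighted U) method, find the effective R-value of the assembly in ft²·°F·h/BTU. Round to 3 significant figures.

25.8 ft²·°F·h/BTU

U_eff = 0.9083/30.9 + 0.0917/9.73 = 0.02939 + 0.009424 = 0.03882
R_eff = 1/U_eff = 25.76 ft²·°F·h/BTU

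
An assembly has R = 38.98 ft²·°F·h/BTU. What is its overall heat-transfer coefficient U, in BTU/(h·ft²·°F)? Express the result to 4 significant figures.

U = 1/R = 1/38.98 = 0.025654

0.02565 BTU/(h·ft²·°F)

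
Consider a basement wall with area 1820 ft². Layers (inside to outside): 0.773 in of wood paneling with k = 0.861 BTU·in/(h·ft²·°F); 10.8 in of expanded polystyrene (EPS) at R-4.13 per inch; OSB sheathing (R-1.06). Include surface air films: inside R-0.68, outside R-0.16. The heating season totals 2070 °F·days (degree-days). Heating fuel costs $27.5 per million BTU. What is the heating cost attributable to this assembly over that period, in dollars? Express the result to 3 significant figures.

0.773/0.861 = 0.8978
10.8 × 4.13 = 44.6
R_total = 0.68 + 0.8978 + 44.6 + 1.06 + 0.16 = 47.4 ft²·°F·h/BTU
E = A × HDD × 24 / R = 1820 × 2070 × 24 / 47.4 = 1907000 BTU
Cost = 1907000/10⁶ × 27.5 = $52.46

52.5 dollars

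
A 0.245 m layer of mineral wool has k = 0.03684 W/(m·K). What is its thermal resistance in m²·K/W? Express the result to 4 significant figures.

R = L/k = 0.245/0.03684 = 6.6504 m²·K/W

6.650 m²·K/W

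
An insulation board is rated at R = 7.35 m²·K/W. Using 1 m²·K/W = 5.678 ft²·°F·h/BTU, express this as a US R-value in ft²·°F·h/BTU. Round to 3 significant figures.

R_US = 7.35 × 5.678 = 41.73

41.7 ft²·°F·h/BTU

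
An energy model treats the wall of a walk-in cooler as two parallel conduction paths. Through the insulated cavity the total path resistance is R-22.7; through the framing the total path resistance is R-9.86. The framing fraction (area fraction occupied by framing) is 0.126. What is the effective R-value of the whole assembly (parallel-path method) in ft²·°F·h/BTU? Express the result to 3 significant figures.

19.5 ft²·°F·h/BTU

U_eff = 0.874/22.7 + 0.126/9.86 = 0.0385 + 0.01278 = 0.05128
R_eff = 1/U_eff = 19.5 ft²·°F·h/BTU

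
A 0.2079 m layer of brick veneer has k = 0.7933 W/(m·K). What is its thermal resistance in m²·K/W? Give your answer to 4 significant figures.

0.2621 m²·K/W

R = L/k = 0.2079/0.7933 = 0.26207 m²·K/W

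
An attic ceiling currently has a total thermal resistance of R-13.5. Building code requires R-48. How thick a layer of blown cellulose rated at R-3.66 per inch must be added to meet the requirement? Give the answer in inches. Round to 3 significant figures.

9.43 in

ΔR = 48 − 13.5 = 34.5 ft²·°F·h/BTU
L = ΔR / (R/in) = 34.5/3.66 = 9.426 in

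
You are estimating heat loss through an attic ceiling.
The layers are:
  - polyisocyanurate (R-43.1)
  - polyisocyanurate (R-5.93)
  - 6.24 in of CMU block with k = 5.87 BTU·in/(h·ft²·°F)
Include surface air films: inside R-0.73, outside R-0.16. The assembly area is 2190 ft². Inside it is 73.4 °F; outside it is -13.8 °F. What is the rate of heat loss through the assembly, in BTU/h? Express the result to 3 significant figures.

6.24/5.87 = 1.063
R_total = 0.73 + 43.1 + 5.93 + 1.063 + 0.16 = 50.98 ft²·°F·h/BTU
Q = A·ΔT/R = 2190 × (73.4 − (-13.8)) / 50.98 = 3746 BTU/h

3750 BTU/h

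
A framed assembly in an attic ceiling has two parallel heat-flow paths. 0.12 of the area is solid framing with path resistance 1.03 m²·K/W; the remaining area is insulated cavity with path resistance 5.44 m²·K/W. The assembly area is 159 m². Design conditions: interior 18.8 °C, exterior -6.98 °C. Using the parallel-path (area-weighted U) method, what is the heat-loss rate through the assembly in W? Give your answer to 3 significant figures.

U_eff = 0.88/5.44 + 0.12/1.03 = 0.1618 + 0.1165 = 0.2783
R_eff = 1/U_eff = 3.594 m²·K/W
Q = 159 × (18.8 − (-6.98)) / 3.594 = 1141 W

1140 W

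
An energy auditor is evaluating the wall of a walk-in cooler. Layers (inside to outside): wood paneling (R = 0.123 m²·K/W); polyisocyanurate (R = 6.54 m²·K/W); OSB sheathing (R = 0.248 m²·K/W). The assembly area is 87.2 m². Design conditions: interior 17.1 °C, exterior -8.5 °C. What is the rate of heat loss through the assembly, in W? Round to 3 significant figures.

R_total = 0.123 + 6.54 + 0.248 = 6.911 m²·K/W
Q = A·ΔT/R = 87.2 × (17.1 − (-8.5)) / 6.911 = 323 W

323 W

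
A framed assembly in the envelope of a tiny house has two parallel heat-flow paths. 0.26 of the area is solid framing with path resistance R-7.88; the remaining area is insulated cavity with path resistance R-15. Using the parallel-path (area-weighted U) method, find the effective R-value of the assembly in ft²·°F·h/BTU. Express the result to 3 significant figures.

U_eff = 0.74/15 + 0.26/7.88 = 0.04933 + 0.03299 = 0.08233
R_eff = 1/U_eff = 12.15 ft²·°F·h/BTU

12.1 ft²·°F·h/BTU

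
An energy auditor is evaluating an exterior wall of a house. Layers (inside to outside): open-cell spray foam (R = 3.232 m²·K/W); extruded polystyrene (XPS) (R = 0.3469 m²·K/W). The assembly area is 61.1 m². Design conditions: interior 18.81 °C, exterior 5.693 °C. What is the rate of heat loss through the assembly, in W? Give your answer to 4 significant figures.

R_total = 3.232 + 0.3469 = 3.5789 m²·K/W
Q = A·ΔT/R = 61.1 × (18.81 − 5.693) / 3.5789 = 223.94 W

223.9 W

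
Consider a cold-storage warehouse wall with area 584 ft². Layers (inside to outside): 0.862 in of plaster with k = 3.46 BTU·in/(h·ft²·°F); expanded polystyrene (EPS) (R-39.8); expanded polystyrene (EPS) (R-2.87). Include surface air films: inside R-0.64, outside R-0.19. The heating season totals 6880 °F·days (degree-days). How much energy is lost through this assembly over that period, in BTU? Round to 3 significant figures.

2200000 BTU

0.862/3.46 = 0.2491
R_total = 0.64 + 0.2491 + 39.8 + 2.87 + 0.19 = 43.75 ft²·°F·h/BTU
E = A × HDD × 24 / R = 584 × 6880 × 24 / 43.75 = 2204000 BTU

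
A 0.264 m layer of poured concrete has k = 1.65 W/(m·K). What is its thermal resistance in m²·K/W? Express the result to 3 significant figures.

R = L/k = 0.264/1.65 = 0.16 m²·K/W

0.160 m²·K/W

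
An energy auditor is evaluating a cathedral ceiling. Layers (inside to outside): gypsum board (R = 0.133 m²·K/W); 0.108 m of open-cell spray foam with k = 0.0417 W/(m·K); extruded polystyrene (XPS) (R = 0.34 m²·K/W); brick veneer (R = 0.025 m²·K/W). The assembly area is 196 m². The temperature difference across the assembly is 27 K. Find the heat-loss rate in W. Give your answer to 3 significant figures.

1710 W

0.108/0.0417 = 2.59
R_total = 0.133 + 2.59 + 0.34 + 0.025 = 3.088 m²·K/W
Q = A·ΔT/R = 196 × 27 / 3.088 = 1714 W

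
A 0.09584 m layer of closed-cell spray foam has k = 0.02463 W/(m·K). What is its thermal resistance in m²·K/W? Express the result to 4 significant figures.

3.891 m²·K/W

R = L/k = 0.09584/0.02463 = 3.8912 m²·K/W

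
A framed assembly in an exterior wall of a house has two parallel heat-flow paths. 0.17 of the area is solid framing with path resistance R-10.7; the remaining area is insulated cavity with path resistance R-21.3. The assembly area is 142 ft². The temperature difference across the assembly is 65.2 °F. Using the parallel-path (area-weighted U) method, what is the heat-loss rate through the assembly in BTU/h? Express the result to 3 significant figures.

508 BTU/h

U_eff = 0.83/21.3 + 0.17/10.7 = 0.03897 + 0.01589 = 0.05485
R_eff = 1/U_eff = 18.23 ft²·°F·h/BTU
Q = 142 × 65.2 / 18.23 = 507.9 BTU/h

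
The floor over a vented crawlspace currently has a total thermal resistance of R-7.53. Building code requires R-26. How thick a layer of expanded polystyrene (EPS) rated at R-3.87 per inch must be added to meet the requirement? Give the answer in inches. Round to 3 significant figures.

4.77 in

ΔR = 26 − 7.53 = 18.47 ft²·°F·h/BTU
L = ΔR / (R/in) = 18.47/3.87 = 4.773 in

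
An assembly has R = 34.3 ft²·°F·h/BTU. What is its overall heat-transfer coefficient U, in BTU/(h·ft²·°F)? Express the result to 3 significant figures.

0.0292 BTU/(h·ft²·°F)

U = 1/R = 1/34.3 = 0.02915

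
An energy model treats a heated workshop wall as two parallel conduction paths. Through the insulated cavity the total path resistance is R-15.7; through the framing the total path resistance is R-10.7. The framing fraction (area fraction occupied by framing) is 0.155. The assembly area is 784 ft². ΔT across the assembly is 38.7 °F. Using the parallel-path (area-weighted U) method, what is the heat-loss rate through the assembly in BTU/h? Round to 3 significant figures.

2070 BTU/h

U_eff = 0.845/15.7 + 0.155/10.7 = 0.05382 + 0.01449 = 0.06831
R_eff = 1/U_eff = 14.64 ft²·°F·h/BTU
Q = 784 × 38.7 / 14.64 = 2073 BTU/h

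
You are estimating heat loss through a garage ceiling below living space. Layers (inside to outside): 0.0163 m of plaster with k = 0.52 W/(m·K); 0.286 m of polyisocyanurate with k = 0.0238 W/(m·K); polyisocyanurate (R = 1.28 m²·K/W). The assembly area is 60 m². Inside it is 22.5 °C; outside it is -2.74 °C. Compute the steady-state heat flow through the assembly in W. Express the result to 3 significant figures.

114 W

0.0163/0.52 = 0.03135
0.286/0.0238 = 12.02
R_total = 0.03135 + 12.02 + 1.28 = 13.33 m²·K/W
Q = A·ΔT/R = 60 × (22.5 − (-2.74)) / 13.33 = 113.6 W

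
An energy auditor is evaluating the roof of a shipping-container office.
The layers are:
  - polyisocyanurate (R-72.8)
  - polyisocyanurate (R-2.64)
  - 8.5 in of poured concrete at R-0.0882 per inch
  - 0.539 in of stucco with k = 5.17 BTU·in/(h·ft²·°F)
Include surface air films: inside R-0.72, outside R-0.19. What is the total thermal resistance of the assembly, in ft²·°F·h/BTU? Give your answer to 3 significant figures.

8.5 × 0.0882 = 0.7497
0.539/5.17 = 0.1043
R_total = 0.72 + 72.8 + 2.64 + 0.7497 + 0.1043 + 0.19 = 77.2 ft²·°F·h/BTU

77.2 ft²·°F·h/BTU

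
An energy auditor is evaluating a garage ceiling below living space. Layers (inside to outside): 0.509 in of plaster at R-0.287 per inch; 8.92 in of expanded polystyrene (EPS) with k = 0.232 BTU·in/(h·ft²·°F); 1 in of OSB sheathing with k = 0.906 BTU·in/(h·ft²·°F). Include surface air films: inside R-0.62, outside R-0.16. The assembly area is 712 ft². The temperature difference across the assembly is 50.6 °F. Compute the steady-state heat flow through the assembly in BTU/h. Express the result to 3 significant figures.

890 BTU/h

0.509 × 0.287 = 0.1461
8.92/0.232 = 38.45
1/0.906 = 1.104
R_total = 0.62 + 0.1461 + 38.45 + 1.104 + 0.16 = 40.48 ft²·°F·h/BTU
Q = A·ΔT/R = 712 × 50.6 / 40.48 = 890 BTU/h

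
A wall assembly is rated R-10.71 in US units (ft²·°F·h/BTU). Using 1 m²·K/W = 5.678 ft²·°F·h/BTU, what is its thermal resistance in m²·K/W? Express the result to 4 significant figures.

1.886 m²·K/W

R_SI = 10.71/5.678 = 1.8862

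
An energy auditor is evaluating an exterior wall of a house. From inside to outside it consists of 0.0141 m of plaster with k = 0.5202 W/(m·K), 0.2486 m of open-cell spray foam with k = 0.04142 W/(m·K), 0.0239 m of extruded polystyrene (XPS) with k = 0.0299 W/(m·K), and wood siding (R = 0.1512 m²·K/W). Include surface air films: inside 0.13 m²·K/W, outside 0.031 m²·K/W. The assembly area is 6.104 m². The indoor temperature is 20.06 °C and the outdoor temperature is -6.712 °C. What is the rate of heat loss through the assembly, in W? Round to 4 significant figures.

22.89 W

0.0141/0.5202 = 0.027105
0.2486/0.04142 = 6.0019
0.0239/0.0299 = 0.79933
R_total = 0.13 + 0.027105 + 6.0019 + 0.79933 + 0.1512 + 0.031 = 7.1406 m²·K/W
Q = A·ΔT/R = 6.104 × (20.06 − (-6.712)) / 7.1406 = 22.886 W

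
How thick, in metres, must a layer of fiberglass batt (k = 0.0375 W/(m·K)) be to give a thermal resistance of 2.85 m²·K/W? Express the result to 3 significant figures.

L = R·k = 2.85 × 0.0375 = 0.1069 m

0.107 m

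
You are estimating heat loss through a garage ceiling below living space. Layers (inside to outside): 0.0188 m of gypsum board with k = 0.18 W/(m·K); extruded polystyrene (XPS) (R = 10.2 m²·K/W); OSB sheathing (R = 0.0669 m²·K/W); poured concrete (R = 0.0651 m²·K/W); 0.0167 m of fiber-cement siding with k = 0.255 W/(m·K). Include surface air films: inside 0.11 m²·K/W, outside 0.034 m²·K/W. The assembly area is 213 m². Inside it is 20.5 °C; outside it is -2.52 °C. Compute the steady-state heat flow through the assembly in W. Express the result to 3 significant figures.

0.0188/0.18 = 0.1044
0.0167/0.255 = 0.06549
R_total = 0.11 + 0.1044 + 10.2 + 0.0669 + 0.0651 + 0.06549 + 0.034 = 10.65 m²·K/W
Q = A·ΔT/R = 213 × (20.5 − (-2.52)) / 10.65 = 460.6 W

461 W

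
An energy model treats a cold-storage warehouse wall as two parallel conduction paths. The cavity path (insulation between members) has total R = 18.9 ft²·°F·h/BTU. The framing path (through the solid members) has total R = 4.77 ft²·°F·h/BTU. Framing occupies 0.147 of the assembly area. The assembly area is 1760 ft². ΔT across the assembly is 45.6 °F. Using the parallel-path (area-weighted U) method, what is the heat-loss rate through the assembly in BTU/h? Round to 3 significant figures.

U_eff = 0.853/18.9 + 0.147/4.77 = 0.04513 + 0.03082 = 0.07595
R_eff = 1/U_eff = 13.17 ft²·°F·h/BTU
Q = 1760 × 45.6 / 13.17 = 6095 BTU/h

6100 BTU/h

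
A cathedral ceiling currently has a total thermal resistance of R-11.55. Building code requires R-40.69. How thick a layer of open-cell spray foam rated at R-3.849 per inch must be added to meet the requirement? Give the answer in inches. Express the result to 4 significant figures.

7.571 in

ΔR = 40.69 − 11.55 = 29.14 ft²·°F·h/BTU
L = ΔR / (R/in) = 29.14/3.849 = 7.5708 in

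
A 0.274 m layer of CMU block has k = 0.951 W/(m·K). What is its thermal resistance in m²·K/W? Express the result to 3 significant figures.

R = L/k = 0.274/0.951 = 0.2881 m²·K/W

0.288 m²·K/W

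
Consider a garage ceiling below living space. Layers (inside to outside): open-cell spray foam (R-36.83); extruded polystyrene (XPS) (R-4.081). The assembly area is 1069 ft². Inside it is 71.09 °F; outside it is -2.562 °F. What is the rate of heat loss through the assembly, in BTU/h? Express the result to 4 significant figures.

1925 BTU/h

R_total = 36.83 + 4.081 = 40.911 ft²·°F·h/BTU
Q = A·ΔT/R = 1069 × (71.09 − (-2.562)) / 40.911 = 1924.5 BTU/h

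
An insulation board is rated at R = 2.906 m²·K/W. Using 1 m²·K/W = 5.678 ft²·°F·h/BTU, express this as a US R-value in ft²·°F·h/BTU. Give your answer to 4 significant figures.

16.50 ft²·°F·h/BTU

R_US = 2.906 × 5.678 = 16.5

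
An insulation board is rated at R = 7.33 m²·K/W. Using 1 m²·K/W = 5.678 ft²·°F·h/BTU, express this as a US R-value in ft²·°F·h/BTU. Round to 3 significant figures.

R_US = 7.33 × 5.678 = 41.62

41.6 ft²·°F·h/BTU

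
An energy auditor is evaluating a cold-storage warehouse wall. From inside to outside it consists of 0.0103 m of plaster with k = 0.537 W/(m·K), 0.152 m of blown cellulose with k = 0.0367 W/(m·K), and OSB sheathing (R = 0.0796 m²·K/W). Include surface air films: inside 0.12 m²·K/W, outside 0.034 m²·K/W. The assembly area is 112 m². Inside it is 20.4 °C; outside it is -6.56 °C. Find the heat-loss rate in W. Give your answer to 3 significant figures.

0.0103/0.537 = 0.01918
0.152/0.0367 = 4.142
R_total = 0.12 + 0.01918 + 4.142 + 0.0796 + 0.034 = 4.394 m²·K/W
Q = A·ΔT/R = 112 × (20.4 − (-6.56)) / 4.394 = 687.1 W

687 W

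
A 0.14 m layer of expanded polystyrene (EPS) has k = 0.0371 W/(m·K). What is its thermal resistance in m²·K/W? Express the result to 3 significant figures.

3.77 m²·K/W

R = L/k = 0.14/0.0371 = 3.774 m²·K/W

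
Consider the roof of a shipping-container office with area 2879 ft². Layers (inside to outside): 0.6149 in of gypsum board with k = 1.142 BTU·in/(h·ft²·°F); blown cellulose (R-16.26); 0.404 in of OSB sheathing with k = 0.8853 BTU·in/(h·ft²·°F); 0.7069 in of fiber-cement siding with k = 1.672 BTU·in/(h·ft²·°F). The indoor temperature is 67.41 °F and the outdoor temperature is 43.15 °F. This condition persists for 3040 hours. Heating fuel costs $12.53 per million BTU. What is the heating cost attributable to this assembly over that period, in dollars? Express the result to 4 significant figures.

0.6149/1.142 = 0.53844
0.404/0.8853 = 0.45634
0.7069/1.672 = 0.42279
R_total = 0.53844 + 16.26 + 0.45634 + 0.42279 = 17.678 ft²·°F·h/BTU
Q = 2879 × (67.41 − 43.15) / 17.678 = 3951 BTU/h
E = 3951 × 3040 = 12011000 BTU
Cost = 12011000/10⁶ × 12.53 = $150.5

150.5 dollars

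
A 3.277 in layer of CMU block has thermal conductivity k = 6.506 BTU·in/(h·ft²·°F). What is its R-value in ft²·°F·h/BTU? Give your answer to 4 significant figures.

R = L/k = 3.277/6.506 = 0.50369 ft²·°F·h/BTU

0.5037 ft²·°F·h/BTU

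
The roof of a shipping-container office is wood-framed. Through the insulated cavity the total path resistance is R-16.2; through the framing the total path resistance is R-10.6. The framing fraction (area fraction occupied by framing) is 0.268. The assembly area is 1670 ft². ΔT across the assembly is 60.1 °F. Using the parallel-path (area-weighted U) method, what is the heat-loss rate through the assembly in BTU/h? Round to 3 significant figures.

U_eff = 0.732/16.2 + 0.268/10.6 = 0.04519 + 0.02528 = 0.07047
R_eff = 1/U_eff = 14.19 ft²·°F·h/BTU
Q = 1670 × 60.1 / 14.19 = 7073 BTU/h

7070 BTU/h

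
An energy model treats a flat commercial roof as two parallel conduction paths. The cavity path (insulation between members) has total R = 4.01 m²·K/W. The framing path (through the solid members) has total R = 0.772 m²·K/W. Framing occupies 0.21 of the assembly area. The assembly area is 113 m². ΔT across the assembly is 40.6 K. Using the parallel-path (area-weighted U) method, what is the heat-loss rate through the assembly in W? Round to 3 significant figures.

U_eff = 0.79/4.01 + 0.21/0.772 = 0.197 + 0.272 = 0.469
R_eff = 1/U_eff = 2.132 m²·K/W
Q = 113 × 40.6 / 2.132 = 2152 W

2150 W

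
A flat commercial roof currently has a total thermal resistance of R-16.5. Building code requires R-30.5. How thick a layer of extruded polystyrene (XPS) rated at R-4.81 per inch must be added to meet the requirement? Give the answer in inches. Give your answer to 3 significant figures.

ΔR = 30.5 − 16.5 = 14 ft²·°F·h/BTU
L = ΔR / (R/in) = 14/4.81 = 2.911 in

2.91 in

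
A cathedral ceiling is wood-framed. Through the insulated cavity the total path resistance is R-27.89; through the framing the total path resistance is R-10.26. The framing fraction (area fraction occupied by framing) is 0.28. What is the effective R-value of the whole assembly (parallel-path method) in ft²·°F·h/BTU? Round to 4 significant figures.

U_eff = 0.72/27.89 + 0.28/10.26 = 0.025816 + 0.02729 = 0.053106
R_eff = 1/U_eff = 18.83 ft²·°F·h/BTU

18.83 ft²·°F·h/BTU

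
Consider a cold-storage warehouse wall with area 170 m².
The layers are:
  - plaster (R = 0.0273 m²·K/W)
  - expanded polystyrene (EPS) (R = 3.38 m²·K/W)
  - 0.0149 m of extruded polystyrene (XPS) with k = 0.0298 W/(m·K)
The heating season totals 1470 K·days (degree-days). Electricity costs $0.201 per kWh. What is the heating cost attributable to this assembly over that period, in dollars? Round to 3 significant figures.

309 dollars

0.0149/0.0298 = 0.5
R_total = 0.0273 + 3.38 + 0.5 = 3.907 m²·K/W
E = A × HDD × 24 / R / 1000 = 170 × 1470 × 24 / 3.907 / 1000 = 1535 kWh
Cost = 1535 × 0.201 = $308.5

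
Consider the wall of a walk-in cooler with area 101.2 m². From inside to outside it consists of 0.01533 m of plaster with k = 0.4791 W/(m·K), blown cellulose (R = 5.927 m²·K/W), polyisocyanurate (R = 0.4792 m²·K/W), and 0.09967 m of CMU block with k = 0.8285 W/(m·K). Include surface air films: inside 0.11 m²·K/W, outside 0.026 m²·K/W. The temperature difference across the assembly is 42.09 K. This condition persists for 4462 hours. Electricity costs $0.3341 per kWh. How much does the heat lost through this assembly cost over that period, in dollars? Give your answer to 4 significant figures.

0.01533/0.4791 = 0.031997
0.09967/0.8285 = 0.1203
R_total = 0.11 + 0.031997 + 5.927 + 0.4792 + 0.1203 + 0.026 = 6.6945 m²·K/W
Q = 101.2 × 42.09 / 6.6945 = 636.27 W
E = 636.27 W × 4462 h / 1000 = 2839 kWh
Cost = 2839 × 0.3341 = $948.52

948.5 dollars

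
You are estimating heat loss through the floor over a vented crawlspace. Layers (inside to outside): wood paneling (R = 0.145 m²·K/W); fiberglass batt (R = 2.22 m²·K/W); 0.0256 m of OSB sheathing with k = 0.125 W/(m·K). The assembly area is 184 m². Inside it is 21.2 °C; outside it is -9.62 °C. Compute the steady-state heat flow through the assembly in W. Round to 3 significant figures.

0.0256/0.125 = 0.2048
R_total = 0.145 + 2.22 + 0.2048 = 2.57 m²·K/W
Q = A·ΔT/R = 184 × (21.2 − (-9.62)) / 2.57 = 2207 W

2210 W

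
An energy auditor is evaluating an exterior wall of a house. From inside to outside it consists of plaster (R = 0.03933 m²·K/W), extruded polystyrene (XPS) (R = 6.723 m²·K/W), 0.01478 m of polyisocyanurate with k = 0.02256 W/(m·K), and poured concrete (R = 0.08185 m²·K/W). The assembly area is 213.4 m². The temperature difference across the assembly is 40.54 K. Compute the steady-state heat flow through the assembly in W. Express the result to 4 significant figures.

1154 W

0.01478/0.02256 = 0.65514
R_total = 0.03933 + 6.723 + 0.65514 + 0.08185 = 7.4993 m²·K/W
Q = A·ΔT/R = 213.4 × 40.54 / 7.4993 = 1153.6 W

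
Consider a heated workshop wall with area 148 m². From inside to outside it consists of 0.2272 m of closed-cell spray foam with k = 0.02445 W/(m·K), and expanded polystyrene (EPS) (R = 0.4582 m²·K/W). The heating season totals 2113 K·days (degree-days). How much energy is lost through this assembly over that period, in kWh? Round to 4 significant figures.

0.2272/0.02445 = 9.2924
R_total = 9.2924 + 0.4582 = 9.7506 m²·K/W
E = A × HDD × 24 / R / 1000 = 148 × 2113 × 24 / 9.7506 / 1000 = 769.73 kWh

769.7 kWh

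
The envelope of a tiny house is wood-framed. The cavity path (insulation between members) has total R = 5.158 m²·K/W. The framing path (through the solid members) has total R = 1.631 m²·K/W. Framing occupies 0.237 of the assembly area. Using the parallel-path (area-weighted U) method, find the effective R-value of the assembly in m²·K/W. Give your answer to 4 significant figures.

U_eff = 0.763/5.158 + 0.237/1.631 = 0.14793 + 0.14531 = 0.29324
R_eff = 1/U_eff = 3.4102 m²·K/W

3.410 m²·K/W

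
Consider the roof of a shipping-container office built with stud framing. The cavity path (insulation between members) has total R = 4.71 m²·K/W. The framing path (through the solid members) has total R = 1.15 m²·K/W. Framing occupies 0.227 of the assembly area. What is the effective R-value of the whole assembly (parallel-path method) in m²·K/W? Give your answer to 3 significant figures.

U_eff = 0.773/4.71 + 0.227/1.15 = 0.1641 + 0.1974 = 0.3615
R_eff = 1/U_eff = 2.766 m²·K/W

2.77 m²·K/W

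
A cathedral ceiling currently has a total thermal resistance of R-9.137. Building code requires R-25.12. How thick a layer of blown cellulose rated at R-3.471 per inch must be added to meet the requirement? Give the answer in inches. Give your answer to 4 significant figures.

ΔR = 25.12 − 9.137 = 15.983 ft²·°F·h/BTU
L = ΔR / (R/in) = 15.983/3.471 = 4.6047 in

4.605 in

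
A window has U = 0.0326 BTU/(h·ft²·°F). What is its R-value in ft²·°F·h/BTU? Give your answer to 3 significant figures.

30.7 ft²·°F·h/BTU

R = 1/U = 1/0.0326 = 30.67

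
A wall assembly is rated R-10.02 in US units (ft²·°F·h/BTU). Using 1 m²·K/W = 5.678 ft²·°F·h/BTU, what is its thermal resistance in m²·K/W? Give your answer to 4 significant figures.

R_SI = 10.02/5.678 = 1.7647

1.765 m²·K/W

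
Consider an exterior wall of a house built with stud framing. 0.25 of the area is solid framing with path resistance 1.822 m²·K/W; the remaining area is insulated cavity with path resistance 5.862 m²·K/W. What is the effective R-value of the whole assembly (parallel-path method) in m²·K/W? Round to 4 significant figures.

U_eff = 0.75/5.862 + 0.25/1.822 = 0.12794 + 0.13721 = 0.26515
R_eff = 1/U_eff = 3.7714 m²·K/W

3.771 m²·K/W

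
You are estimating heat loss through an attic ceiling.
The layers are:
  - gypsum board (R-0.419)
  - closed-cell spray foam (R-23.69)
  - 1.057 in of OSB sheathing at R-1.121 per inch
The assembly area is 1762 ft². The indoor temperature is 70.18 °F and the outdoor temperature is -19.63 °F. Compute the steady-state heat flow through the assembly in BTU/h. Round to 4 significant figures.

6256 BTU/h

1.057 × 1.121 = 1.1849
R_total = 0.419 + 23.69 + 1.1849 = 25.294 ft²·°F·h/BTU
Q = A·ΔT/R = 1762 × (70.18 − (-19.63)) / 25.294 = 6256.3 BTU/h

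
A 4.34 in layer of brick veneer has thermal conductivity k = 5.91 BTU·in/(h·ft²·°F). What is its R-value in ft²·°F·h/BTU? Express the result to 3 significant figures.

0.734 ft²·°F·h/BTU

R = L/k = 4.34/5.91 = 0.7343 ft²·°F·h/BTU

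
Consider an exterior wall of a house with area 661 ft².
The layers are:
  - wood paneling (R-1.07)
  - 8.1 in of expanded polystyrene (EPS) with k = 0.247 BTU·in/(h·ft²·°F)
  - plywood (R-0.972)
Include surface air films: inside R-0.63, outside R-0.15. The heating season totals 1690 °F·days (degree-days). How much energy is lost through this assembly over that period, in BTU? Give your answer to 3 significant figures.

753000 BTU

8.1/0.247 = 32.79
R_total = 0.63 + 1.07 + 32.79 + 0.972 + 0.15 = 35.62 ft²·°F·h/BTU
E = A × HDD × 24 / R = 661 × 1690 × 24 / 35.62 = 752800 BTU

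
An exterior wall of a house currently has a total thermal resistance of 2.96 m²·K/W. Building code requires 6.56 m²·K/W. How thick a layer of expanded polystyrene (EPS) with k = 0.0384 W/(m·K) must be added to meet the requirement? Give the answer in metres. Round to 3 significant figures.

ΔR = 6.56 − 2.96 = 3.6 m²·K/W
L = ΔR × k = 3.6 × 0.0384 = 0.1382 m

0.138 m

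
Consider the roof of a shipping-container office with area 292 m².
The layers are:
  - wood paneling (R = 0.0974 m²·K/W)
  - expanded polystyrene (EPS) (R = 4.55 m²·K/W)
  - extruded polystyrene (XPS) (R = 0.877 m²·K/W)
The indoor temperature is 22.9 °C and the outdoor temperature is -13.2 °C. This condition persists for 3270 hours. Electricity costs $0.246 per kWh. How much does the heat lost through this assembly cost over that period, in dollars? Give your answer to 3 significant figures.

R_total = 0.0974 + 4.55 + 0.877 = 5.524 m²·K/W
Q = 292 × (22.9 − (-13.2)) / 5.524 = 1908 W
E = 1908 W × 3270 h / 1000 = 6240 kWh
Cost = 6240 × 0.246 = $1535

1530 dollars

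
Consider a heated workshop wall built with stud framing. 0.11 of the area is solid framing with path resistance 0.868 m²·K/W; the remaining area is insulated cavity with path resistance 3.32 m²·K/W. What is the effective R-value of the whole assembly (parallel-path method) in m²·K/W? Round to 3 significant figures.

U_eff = 0.89/3.32 + 0.11/0.868 = 0.2681 + 0.1267 = 0.3948
R_eff = 1/U_eff = 2.533 m²·K/W

2.53 m²·K/W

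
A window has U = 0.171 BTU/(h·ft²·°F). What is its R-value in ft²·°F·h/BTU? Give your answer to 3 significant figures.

R = 1/U = 1/0.171 = 5.848

5.85 ft²·°F·h/BTU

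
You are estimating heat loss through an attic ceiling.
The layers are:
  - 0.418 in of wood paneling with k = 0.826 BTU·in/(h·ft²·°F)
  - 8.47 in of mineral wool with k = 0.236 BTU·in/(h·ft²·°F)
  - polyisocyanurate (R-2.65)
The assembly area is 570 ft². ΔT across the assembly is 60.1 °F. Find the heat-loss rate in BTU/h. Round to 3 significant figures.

877 BTU/h

0.418/0.826 = 0.5061
8.47/0.236 = 35.89
R_total = 0.5061 + 35.89 + 2.65 = 39.05 ft²·°F·h/BTU
Q = A·ΔT/R = 570 × 60.1 / 39.05 = 877.4 BTU/h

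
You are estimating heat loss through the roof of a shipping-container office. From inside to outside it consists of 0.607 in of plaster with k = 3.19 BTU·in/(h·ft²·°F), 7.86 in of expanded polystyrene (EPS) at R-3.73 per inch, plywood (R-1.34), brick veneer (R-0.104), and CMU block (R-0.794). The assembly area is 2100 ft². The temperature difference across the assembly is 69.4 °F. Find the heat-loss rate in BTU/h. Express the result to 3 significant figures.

0.607/3.19 = 0.1903
7.86 × 3.73 = 29.32
R_total = 0.1903 + 29.32 + 1.34 + 0.104 + 0.794 = 31.75 ft²·°F·h/BTU
Q = A·ΔT/R = 2100 × 69.4 / 31.75 = 4591 BTU/h

4590 BTU/h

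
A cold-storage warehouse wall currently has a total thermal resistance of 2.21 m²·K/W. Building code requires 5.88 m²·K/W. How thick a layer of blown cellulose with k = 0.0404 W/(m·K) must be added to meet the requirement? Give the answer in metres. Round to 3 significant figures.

0.148 m

ΔR = 5.88 − 2.21 = 3.67 m²·K/W
L = ΔR × k = 3.67 × 0.0404 = 0.1483 m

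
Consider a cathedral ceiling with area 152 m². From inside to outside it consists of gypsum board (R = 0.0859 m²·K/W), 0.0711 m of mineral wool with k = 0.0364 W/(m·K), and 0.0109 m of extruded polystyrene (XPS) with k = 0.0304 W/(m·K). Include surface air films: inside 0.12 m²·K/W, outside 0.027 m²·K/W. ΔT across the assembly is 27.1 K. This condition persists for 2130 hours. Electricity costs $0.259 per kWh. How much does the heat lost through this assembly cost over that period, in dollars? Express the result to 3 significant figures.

0.0711/0.0364 = 1.953
0.0109/0.0304 = 0.3586
R_total = 0.12 + 0.0859 + 1.953 + 0.3586 + 0.027 = 2.545 m²·K/W
Q = 152 × 27.1 / 2.545 = 1619 W
E = 1619 W × 2130 h / 1000 = 3448 kWh
Cost = 3448 × 0.259 = $893

893 dollars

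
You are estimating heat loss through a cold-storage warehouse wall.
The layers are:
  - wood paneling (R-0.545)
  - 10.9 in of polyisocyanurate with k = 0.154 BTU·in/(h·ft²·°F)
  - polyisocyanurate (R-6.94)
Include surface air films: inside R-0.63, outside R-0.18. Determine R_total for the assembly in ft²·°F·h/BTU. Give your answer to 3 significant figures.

79.1 ft²·°F·h/BTU

10.9/0.154 = 70.78
R_total = 0.63 + 0.545 + 70.78 + 6.94 + 0.18 = 79.07 ft²·°F·h/BTU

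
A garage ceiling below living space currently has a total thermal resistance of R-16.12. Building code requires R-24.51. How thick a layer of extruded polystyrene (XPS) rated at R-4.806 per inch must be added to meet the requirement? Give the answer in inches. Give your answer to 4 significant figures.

1.746 in

ΔR = 24.51 − 16.12 = 8.39 ft²·°F·h/BTU
L = ΔR / (R/in) = 8.39/4.806 = 1.7457 in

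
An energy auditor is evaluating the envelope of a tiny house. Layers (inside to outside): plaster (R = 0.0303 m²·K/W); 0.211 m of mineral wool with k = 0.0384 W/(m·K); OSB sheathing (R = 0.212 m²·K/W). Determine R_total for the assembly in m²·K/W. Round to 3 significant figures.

5.74 m²·K/W

0.211/0.0384 = 5.495
R_total = 0.0303 + 5.495 + 0.212 = 5.737 m²·K/W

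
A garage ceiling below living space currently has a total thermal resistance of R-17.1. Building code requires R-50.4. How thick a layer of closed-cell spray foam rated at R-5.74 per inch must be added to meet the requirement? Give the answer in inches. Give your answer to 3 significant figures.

5.80 in

ΔR = 50.4 − 17.1 = 33.3 ft²·°F·h/BTU
L = ΔR / (R/in) = 33.3/5.74 = 5.801 in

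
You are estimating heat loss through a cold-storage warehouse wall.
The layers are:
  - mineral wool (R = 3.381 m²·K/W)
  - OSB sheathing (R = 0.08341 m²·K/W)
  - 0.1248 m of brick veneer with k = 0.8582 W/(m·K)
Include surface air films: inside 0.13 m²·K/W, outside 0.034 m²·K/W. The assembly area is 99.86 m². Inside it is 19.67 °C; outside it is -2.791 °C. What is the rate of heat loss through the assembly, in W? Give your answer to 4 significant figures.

0.1248/0.8582 = 0.14542
R_total = 0.13 + 3.381 + 0.08341 + 0.14542 + 0.034 = 3.7738 m²·K/W
Q = A·ΔT/R = 99.86 × (19.67 − (-2.791)) / 3.7738 = 594.34 W

594.3 W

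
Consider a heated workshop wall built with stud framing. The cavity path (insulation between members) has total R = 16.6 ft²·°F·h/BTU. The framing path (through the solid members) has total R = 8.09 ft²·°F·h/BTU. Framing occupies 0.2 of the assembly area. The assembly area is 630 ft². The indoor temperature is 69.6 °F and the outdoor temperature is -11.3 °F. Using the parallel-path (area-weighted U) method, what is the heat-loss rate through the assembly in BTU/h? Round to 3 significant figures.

3720 BTU/h

U_eff = 0.8/16.6 + 0.2/8.09 = 0.04819 + 0.02472 = 0.07291
R_eff = 1/U_eff = 13.71 ft²·°F·h/BTU
Q = 630 × (69.6 − (-11.3)) / 13.71 = 3716 BTU/h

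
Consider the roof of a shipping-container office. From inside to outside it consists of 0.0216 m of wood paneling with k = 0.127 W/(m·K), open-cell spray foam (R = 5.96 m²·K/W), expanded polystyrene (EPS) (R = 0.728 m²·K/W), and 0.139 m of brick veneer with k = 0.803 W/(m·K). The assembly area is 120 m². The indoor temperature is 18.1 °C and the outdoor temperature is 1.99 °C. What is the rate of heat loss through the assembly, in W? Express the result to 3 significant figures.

275 W

0.0216/0.127 = 0.1701
0.139/0.803 = 0.1731
R_total = 0.1701 + 5.96 + 0.728 + 0.1731 = 7.031 m²·K/W
Q = A·ΔT/R = 120 × (18.1 − 1.99) / 7.031 = 274.9 W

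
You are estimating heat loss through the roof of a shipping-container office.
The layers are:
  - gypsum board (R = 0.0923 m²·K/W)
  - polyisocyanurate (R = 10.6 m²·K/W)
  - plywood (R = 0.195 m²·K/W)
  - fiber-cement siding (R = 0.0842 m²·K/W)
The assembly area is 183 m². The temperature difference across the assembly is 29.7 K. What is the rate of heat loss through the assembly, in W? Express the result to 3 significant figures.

495 W

R_total = 0.0923 + 10.6 + 0.195 + 0.0842 = 10.97 m²·K/W
Q = A·ΔT/R = 183 × 29.7 / 10.97 = 495.4 W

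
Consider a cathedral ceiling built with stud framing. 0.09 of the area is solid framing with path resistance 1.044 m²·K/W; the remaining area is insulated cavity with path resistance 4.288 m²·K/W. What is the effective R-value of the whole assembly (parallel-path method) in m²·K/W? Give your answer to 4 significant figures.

3.351 m²·K/W

U_eff = 0.91/4.288 + 0.09/1.044 = 0.21222 + 0.086207 = 0.29843
R_eff = 1/U_eff = 3.3509 m²·K/W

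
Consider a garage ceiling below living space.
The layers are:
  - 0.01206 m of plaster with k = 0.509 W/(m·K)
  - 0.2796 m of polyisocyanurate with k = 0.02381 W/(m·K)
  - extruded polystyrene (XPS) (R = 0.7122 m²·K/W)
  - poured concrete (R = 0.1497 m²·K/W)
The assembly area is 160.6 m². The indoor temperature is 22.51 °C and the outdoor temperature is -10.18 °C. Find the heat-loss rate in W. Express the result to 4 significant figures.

0.01206/0.509 = 0.023694
0.2796/0.02381 = 11.743
R_total = 0.023694 + 11.743 + 0.7122 + 0.1497 = 12.629 m²·K/W
Q = A·ΔT/R = 160.6 × (22.51 − (-10.18)) / 12.629 = 415.73 W

415.7 W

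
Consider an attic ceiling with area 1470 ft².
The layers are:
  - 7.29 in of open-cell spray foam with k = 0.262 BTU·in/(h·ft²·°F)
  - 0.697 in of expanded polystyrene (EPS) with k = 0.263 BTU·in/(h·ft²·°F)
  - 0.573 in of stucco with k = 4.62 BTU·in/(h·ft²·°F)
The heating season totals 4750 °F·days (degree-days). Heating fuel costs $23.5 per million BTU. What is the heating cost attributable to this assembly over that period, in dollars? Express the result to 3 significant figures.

7.29/0.262 = 27.82
0.697/0.263 = 2.65
0.573/4.62 = 0.124
R_total = 27.82 + 2.65 + 0.124 = 30.6 ft²·°F·h/BTU
E = A × HDD × 24 / R = 1470 × 4750 × 24 / 30.6 = 5477000 BTU
Cost = 5477000/10⁶ × 23.5 = $128.7

129 dollars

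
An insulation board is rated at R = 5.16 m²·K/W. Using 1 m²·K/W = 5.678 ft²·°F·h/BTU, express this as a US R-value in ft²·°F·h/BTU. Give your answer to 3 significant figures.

R_US = 5.16 × 5.678 = 29.3

29.3 ft²·°F·h/BTU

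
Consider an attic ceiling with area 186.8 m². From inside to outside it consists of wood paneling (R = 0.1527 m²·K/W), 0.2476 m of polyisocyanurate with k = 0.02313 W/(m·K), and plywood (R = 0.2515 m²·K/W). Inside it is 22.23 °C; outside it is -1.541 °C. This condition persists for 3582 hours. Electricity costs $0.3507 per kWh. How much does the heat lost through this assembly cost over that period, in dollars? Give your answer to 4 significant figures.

0.2476/0.02313 = 10.705
R_total = 0.1527 + 10.705 + 0.2515 = 11.109 m²·K/W
Q = 186.8 × (22.23 − (-1.541)) / 11.109 = 399.72 W
E = 399.72 W × 3582 h / 1000 = 1431.8 kWh
Cost = 1431.8 × 0.3507 = $502.13

502.1 dollars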